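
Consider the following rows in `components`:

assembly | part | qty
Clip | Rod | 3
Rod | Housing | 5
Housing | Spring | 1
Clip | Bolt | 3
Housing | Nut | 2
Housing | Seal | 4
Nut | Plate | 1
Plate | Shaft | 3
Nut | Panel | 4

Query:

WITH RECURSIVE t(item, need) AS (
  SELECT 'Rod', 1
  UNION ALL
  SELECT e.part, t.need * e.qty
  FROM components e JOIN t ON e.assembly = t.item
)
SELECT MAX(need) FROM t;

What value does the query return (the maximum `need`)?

40

Base: (Rod, need=1).
Iteration 1: components of {Rod} -> Housing = 1*5 = 5.
Iteration 2: components of {Housing} -> Nut = 5*2 = 10, Seal = 5*4 = 20, Spring = 5*1 = 5.
Iteration 3: components of {Nut,Seal,Spring} -> Panel = 10*4 = 40, Plate = 10*1 = 10.
Iteration 4: components of {Panel,Plate} -> Shaft = 10*3 = 30.
Iteration 5: no further components; recursion stops.
need values: 1, 5, 5, 10, 20, 10, 40, 30; the maximum is 40.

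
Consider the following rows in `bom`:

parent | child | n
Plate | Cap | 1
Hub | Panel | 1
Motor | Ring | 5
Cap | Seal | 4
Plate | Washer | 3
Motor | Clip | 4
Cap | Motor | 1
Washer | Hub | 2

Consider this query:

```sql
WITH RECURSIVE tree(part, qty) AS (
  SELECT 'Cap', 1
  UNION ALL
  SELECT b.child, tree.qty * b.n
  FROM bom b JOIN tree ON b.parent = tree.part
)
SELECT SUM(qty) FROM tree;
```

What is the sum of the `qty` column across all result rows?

Base: (Cap, qty=1).
Iteration 1: components of {Cap} -> Motor = 1*1 = 1, Seal = 1*4 = 4.
Iteration 2: components of {Motor,Seal} -> Clip = 1*4 = 4, Ring = 1*5 = 5.
Iteration 3: no further components; recursion stops.
SUM(qty) = 1 + 4 + 1 + 4 + 5 = 15.

15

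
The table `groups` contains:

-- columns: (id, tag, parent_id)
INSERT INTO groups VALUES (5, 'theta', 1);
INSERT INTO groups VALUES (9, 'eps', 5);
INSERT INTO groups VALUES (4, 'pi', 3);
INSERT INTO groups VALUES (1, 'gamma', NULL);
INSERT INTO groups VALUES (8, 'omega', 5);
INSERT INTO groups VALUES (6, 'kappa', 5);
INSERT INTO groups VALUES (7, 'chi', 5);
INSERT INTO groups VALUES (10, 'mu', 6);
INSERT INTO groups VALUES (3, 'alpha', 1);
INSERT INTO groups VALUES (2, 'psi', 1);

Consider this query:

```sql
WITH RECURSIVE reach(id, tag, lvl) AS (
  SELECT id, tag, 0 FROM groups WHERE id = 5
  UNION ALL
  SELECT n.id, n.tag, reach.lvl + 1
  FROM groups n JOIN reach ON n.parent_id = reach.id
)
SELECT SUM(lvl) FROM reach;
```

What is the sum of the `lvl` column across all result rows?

Base: id=5 (theta) at lvl 0.
Iteration 1: rows with parent_id in {5} -> kappa (id 6, lvl 1), chi (id 7, lvl 1), omega (id 8, lvl 1), eps (id 9, lvl 1).
Iteration 2: rows with parent_id in {6,7,8,9} -> mu (id 10, lvl 2).
Iteration 3: no rows with parent_id in {10}; recursion stops.
SUM(lvl) = 0 + 1 + 1 + 1 + 1 + 2 = 6.

6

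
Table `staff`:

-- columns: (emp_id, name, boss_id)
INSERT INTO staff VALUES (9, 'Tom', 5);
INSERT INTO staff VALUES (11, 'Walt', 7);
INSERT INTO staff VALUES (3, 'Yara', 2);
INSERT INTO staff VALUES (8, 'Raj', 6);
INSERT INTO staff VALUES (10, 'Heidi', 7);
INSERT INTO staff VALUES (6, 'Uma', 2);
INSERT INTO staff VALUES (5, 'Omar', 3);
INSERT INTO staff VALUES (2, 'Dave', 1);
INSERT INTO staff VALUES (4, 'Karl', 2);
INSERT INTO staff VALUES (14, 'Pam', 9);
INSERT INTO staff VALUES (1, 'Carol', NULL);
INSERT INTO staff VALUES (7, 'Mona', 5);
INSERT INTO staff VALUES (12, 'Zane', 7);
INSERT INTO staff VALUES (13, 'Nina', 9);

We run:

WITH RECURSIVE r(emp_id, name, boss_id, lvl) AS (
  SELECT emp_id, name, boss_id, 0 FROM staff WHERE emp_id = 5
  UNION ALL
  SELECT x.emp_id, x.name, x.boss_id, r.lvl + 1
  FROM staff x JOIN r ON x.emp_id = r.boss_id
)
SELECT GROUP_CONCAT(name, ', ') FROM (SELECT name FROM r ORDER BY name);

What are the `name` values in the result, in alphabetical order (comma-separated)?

Carol, Dave, Omar, Yara

Base: emp_id=5 (Omar), boss_id=3, lvl 0.
Iteration 1: join on emp_id=3 -> Yara (id 3, boss_id=2, lvl 1).
Iteration 2: join on emp_id=2 -> Dave (id 2, boss_id=1, lvl 2).
Iteration 3: join on emp_id=1 -> Carol (id 1, boss_id=NULL, lvl 3).
Iteration 4: boss_id is NULL; no match; recursion stops.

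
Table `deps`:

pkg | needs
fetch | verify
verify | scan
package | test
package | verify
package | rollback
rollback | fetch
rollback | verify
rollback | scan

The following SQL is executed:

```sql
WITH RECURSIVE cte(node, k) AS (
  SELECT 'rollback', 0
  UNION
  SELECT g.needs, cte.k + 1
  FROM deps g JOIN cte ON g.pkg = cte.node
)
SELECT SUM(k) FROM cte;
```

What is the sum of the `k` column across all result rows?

10

Base: (rollback, k=0).
Iteration 1: edges from {rollback} -> (fetch, k=1), (scan, k=1), (verify, k=1).
Iteration 2: edges from {fetch,scan,verify} -> (scan, k=2), (verify, k=2).
Iteration 3: edges from {scan,verify} -> (scan, k=3).
Iteration 4: no outgoing edges from {scan}; recursion stops.
SUM(k) = 0 + 1 + 1 + 1 + 2 + 2 + 3 = 10.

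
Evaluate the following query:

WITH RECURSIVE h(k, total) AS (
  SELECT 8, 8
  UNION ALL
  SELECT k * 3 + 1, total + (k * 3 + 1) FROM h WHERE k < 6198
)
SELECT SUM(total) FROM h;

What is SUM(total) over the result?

41768

Base: k=8, total=8.
Iteration 1: 8 < 6198 holds -> k = 8 * 3 + 1 = 25, total = 8 + 25 = 33.
Iteration 2: 25 < 6198 holds -> k = 25 * 3 + 1 = 76, total = 33 + 76 = 109.
Iteration 3: 76 < 6198 holds -> k = 76 * 3 + 1 = 229, total = 109 + 229 = 338.
Iteration 4: 229 < 6198 holds -> k = 229 * 3 + 1 = 688, total = 338 + 688 = 1026.
Iteration 5: 688 < 6198 holds -> k = 688 * 3 + 1 = 2065, total = 1026 + 2065 = 3091.
Iteration 6: 2065 < 6198 holds -> k = 2065 * 3 + 1 = 6196, total = 3091 + 6196 = 9287.
Iteration 7: 6196 < 6198 holds -> k = 6196 * 3 + 1 = 18589, total = 9287 + 18589 = 27876.
Iteration 8: 18589 < 6198 fails; recursion stops.
SUM(total) = 8 + 33 + 109 + 338 + 1026 + 3091 + 9287 + 27876 = 41768.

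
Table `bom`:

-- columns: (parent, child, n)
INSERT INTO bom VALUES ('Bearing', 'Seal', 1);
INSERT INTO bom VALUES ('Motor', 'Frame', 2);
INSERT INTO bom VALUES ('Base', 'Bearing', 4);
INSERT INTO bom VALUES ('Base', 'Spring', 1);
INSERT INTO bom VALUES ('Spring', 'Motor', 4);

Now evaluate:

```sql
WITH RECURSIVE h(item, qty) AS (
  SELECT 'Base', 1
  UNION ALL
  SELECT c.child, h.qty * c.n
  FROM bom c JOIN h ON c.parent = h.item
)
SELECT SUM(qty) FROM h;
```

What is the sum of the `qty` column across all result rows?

22

Base: (Base, qty=1).
Iteration 1: components of {Base} -> Bearing = 1*4 = 4, Spring = 1*1 = 1.
Iteration 2: components of {Bearing,Spring} -> Motor = 1*4 = 4, Seal = 4*1 = 4.
Iteration 3: components of {Motor,Seal} -> Frame = 4*2 = 8.
Iteration 4: no further components; recursion stops.
SUM(qty) = 1 + 4 + 1 + 4 + 4 + 8 = 22.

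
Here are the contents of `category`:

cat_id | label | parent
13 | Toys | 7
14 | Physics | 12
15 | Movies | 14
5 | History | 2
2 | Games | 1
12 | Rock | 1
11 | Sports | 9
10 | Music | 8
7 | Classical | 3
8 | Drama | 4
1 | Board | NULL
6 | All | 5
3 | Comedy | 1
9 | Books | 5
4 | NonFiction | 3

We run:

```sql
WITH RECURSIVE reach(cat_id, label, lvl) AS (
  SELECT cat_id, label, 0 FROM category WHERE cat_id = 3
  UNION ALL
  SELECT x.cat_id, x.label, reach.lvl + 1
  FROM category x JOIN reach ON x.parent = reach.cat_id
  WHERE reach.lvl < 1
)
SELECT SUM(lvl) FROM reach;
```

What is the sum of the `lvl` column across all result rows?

Base: cat_id=3 (Comedy) at lvl 0.
Iteration 1: rows with parent in {3} -> NonFiction (id 4, lvl 1), Classical (id 7, lvl 1).
Iteration 2: lvl < 1 fails for all current rows; recursion stops.
SUM(lvl) = 0 + 1 + 1 = 2.

2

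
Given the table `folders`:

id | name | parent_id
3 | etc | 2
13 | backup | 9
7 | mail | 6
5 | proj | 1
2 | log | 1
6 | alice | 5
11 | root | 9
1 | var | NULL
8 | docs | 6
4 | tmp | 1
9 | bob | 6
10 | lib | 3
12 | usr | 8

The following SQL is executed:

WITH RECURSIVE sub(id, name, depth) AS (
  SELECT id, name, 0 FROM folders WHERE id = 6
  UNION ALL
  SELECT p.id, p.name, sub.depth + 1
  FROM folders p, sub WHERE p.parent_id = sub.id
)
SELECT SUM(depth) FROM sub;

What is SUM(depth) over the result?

Base: id=6 (alice) at depth 0.
Iteration 1: rows with parent_id in {6} -> mail (id 7, depth 1), docs (id 8, depth 1), bob (id 9, depth 1).
Iteration 2: rows with parent_id in {7,8,9} -> root (id 11, depth 2), usr (id 12, depth 2), backup (id 13, depth 2).
Iteration 3: no rows with parent_id in {11,12,13}; recursion stops.
SUM(depth) = 0 + 1 + 1 + 1 + 2 + 2 + 2 = 9.

9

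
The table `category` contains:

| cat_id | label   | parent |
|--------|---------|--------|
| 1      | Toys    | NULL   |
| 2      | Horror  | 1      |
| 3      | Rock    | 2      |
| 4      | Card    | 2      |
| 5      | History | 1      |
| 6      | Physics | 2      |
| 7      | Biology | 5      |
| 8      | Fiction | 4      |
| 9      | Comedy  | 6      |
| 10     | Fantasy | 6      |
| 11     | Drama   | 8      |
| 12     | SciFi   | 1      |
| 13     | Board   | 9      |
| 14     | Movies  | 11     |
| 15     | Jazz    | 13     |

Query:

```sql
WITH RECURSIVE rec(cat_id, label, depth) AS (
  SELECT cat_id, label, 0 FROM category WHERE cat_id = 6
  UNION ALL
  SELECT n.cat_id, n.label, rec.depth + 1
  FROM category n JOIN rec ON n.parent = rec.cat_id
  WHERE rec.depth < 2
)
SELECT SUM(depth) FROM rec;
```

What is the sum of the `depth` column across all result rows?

Base: cat_id=6 (Physics) at depth 0.
Iteration 1: rows with parent in {6} -> Comedy (id 9, depth 1), Fantasy (id 10, depth 1).
Iteration 2: rows with parent in {9,10} -> Board (id 13, depth 2).
Iteration 3: depth < 2 fails for all current rows; recursion stops.
SUM(depth) = 0 + 1 + 1 + 2 = 4.

4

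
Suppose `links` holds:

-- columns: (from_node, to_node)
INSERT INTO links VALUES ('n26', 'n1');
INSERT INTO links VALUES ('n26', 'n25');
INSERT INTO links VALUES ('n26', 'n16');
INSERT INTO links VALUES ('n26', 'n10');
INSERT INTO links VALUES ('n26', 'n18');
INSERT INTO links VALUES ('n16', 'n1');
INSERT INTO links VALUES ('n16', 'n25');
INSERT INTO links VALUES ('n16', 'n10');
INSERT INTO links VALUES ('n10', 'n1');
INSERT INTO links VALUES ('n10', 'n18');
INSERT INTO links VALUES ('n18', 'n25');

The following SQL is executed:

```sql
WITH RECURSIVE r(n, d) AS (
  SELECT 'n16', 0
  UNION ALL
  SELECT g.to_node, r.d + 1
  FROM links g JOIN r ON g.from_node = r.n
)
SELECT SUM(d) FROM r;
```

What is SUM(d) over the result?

10

Base: (n16, d=0).
Iteration 1: edges from {n16} -> (n1, d=1), (n10, d=1), (n25, d=1).
Iteration 2: edges from {n1,n10,n25} -> (n1, d=2), (n18, d=2).
Iteration 3: edges from {n1,n18} -> (n25, d=3).
Iteration 4: no outgoing edges from {n25}; recursion stops.
SUM(d) = 0 + 1 + 1 + 1 + 2 + 2 + 3 = 10.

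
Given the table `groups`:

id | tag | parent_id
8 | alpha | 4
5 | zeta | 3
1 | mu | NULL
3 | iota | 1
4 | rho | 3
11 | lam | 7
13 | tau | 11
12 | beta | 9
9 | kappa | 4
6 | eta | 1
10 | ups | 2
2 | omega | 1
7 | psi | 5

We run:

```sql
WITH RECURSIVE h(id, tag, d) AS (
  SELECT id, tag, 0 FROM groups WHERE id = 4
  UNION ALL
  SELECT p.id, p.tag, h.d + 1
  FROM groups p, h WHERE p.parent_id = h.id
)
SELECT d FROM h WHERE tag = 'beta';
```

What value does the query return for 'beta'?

2

Base: id=4 (rho) at d 0.
Iteration 1: rows with parent_id in {4} -> alpha (id 8, d 1), kappa (id 9, d 1).
Iteration 2: rows with parent_id in {8,9} -> beta (id 12, d 2).
Iteration 3: no rows with parent_id in {12}; recursion stops.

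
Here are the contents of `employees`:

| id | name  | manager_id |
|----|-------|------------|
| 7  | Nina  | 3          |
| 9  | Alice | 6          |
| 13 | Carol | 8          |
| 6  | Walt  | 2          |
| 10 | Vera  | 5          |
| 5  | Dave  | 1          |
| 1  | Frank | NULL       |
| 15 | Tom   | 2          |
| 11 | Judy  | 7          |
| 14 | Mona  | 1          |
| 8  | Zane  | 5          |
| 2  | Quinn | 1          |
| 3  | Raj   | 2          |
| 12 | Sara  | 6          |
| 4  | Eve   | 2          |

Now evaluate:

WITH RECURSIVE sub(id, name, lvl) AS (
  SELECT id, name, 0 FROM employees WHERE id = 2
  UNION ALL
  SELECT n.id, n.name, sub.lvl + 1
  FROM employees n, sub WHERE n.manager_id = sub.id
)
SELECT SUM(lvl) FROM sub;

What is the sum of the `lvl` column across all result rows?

Base: id=2 (Quinn) at lvl 0.
Iteration 1: rows with manager_id in {2} -> Raj (id 3, lvl 1), Eve (id 4, lvl 1), Walt (id 6, lvl 1), Tom (id 15, lvl 1).
Iteration 2: rows with manager_id in {3,4,6,15} -> Nina (id 7, lvl 2), Alice (id 9, lvl 2), Sara (id 12, lvl 2).
Iteration 3: rows with manager_id in {7,9,12} -> Judy (id 11, lvl 3).
Iteration 4: no rows with manager_id in {11}; recursion stops.
SUM(lvl) = 0 + 1 + 1 + 1 + 1 + 2 + 2 + 2 + 3 = 13.

13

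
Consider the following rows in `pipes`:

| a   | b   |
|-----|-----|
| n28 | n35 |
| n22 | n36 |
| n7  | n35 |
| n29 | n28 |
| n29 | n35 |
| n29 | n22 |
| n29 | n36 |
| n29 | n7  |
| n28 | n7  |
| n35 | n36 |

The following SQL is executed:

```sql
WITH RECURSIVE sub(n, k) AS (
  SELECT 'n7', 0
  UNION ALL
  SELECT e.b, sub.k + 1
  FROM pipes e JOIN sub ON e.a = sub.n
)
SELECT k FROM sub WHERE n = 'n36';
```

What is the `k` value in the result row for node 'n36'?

Base: (n7, k=0).
Iteration 1: edges from {n7} -> (n35, k=1).
Iteration 2: edges from {n35} -> (n36, k=2).
Iteration 3: no outgoing edges from {n36}; recursion stops.

2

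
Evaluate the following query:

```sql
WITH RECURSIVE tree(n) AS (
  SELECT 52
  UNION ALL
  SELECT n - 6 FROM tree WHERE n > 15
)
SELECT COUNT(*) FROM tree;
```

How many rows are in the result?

8

Base: n=52.
Iteration 1: 52 > 15 holds -> n = 52 - 6 = 46.
Iteration 2: 46 > 15 holds -> n = 46 - 6 = 40.
Iteration 3: 40 > 15 holds -> n = 40 - 6 = 34.
Iteration 4: 34 > 15 holds -> n = 34 - 6 = 28.
Iteration 5: 28 > 15 holds -> n = 28 - 6 = 22.
Iteration 6: 22 > 15 holds -> n = 22 - 6 = 16.
Iteration 7: 16 > 15 holds -> n = 16 - 6 = 10.
Iteration 8: 10 > 15 fails; recursion stops.
Total rows emitted: 8.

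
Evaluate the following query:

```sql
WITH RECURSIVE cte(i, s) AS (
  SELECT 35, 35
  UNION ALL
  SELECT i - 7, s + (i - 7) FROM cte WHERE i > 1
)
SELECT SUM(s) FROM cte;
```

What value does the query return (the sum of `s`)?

490

Base: i=35, s=35.
Iteration 1: 35 > 1 holds -> i = 35 - 7 = 28, s = 35 + 28 = 63.
Iteration 2: 28 > 1 holds -> i = 28 - 7 = 21, s = 63 + 21 = 84.
Iteration 3: 21 > 1 holds -> i = 21 - 7 = 14, s = 84 + 14 = 98.
Iteration 4: 14 > 1 holds -> i = 14 - 7 = 7, s = 98 + 7 = 105.
Iteration 5: 7 > 1 holds -> i = 7 - 7 = 0, s = 105 + 0 = 105.
Iteration 6: 0 > 1 fails; recursion stops.
SUM(s) = 35 + 63 + 84 + 98 + 105 + 105 = 490.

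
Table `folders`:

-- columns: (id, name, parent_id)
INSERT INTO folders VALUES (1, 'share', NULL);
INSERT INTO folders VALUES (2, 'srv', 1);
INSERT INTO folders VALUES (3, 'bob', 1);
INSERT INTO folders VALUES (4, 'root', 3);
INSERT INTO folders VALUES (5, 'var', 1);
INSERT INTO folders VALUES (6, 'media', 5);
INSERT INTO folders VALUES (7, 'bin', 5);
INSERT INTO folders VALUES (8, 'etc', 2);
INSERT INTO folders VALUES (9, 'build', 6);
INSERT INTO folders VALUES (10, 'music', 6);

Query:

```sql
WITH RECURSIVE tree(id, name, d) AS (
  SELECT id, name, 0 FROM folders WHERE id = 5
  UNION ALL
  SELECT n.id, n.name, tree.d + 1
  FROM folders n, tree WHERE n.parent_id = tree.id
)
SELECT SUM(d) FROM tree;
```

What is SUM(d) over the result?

Base: id=5 (var) at d 0.
Iteration 1: rows with parent_id in {5} -> media (id 6, d 1), bin (id 7, d 1).
Iteration 2: rows with parent_id in {6,7} -> build (id 9, d 2), music (id 10, d 2).
Iteration 3: no rows with parent_id in {9,10}; recursion stops.
SUM(d) = 0 + 1 + 1 + 2 + 2 = 6.

6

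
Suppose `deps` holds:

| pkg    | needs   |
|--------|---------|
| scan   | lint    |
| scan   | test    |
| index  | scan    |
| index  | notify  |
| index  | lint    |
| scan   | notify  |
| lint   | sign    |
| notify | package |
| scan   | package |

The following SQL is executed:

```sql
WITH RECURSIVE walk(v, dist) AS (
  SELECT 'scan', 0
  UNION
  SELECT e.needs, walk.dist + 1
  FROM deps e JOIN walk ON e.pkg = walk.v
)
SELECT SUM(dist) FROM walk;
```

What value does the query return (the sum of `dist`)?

8

Base: (scan, dist=0).
Iteration 1: edges from {scan} -> (lint, dist=1), (notify, dist=1), (package, dist=1), (test, dist=1).
Iteration 2: edges from {lint,notify,package,test} -> (package, dist=2), (sign, dist=2).
Iteration 3: no outgoing edges from {package,sign}; recursion stops.
SUM(dist) = 0 + 1 + 1 + 1 + 1 + 2 + 2 = 8.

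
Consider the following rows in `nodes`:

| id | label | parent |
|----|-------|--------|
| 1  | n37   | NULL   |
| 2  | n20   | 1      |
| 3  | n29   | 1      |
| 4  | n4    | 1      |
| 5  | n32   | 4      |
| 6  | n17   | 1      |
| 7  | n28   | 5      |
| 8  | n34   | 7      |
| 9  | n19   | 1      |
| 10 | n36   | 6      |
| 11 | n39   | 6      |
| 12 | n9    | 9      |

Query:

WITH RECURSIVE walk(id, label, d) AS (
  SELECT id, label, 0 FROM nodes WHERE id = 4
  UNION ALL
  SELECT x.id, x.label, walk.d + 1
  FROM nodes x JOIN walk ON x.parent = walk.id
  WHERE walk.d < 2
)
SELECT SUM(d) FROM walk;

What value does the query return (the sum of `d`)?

3

Base: id=4 (n4) at d 0.
Iteration 1: rows with parent in {4} -> n32 (id 5, d 1).
Iteration 2: rows with parent in {5} -> n28 (id 7, d 2).
Iteration 3: d < 2 fails for all current rows; recursion stops.
SUM(d) = 0 + 1 + 2 = 3.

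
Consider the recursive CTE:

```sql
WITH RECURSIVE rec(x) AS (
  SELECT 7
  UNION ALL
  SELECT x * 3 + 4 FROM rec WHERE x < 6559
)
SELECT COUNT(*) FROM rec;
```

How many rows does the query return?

7

Base: x=7.
Iteration 1: 7 < 6559 holds -> x = 7 * 3 + 4 = 25.
Iteration 2: 25 < 6559 holds -> x = 25 * 3 + 4 = 79.
Iteration 3: 79 < 6559 holds -> x = 79 * 3 + 4 = 241.
Iteration 4: 241 < 6559 holds -> x = 241 * 3 + 4 = 727.
Iteration 5: 727 < 6559 holds -> x = 727 * 3 + 4 = 2185.
Iteration 6: 2185 < 6559 holds -> x = 2185 * 3 + 4 = 6559.
Iteration 7: 6559 < 6559 fails; recursion stops.
Total rows emitted: 7.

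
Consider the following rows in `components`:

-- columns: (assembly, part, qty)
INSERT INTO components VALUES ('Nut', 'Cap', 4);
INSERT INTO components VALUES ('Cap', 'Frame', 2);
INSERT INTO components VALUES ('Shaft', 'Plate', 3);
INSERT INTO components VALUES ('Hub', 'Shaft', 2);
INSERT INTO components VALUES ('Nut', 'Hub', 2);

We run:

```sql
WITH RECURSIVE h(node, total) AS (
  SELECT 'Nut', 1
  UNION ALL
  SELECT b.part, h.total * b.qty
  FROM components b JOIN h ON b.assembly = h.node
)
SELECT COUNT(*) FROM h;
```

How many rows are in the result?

Base: (Nut, total=1).
Iteration 1: components of {Nut} -> Cap = 1*4 = 4, Hub = 1*2 = 2.
Iteration 2: components of {Cap,Hub} -> Frame = 4*2 = 8, Shaft = 2*2 = 4.
Iteration 3: components of {Frame,Shaft} -> Plate = 4*3 = 12.
Iteration 4: no further components; recursion stops.
Total rows emitted: 6.

6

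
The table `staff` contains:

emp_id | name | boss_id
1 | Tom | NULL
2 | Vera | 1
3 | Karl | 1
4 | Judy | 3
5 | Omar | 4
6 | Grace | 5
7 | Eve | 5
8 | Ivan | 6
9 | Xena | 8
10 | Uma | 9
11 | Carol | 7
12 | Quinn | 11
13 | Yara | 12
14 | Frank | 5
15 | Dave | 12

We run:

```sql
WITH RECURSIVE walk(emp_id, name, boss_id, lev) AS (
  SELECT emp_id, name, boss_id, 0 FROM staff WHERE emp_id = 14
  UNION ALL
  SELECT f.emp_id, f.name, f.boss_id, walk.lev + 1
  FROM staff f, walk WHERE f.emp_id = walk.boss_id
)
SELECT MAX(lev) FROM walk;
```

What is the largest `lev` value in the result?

4

Base: emp_id=14 (Frank), boss_id=5, lev 0.
Iteration 1: join on emp_id=5 -> Omar (id 5, boss_id=4, lev 1).
Iteration 2: join on emp_id=4 -> Judy (id 4, boss_id=3, lev 2).
Iteration 3: join on emp_id=3 -> Karl (id 3, boss_id=1, lev 3).
Iteration 4: join on emp_id=1 -> Tom (id 1, boss_id=NULL, lev 4).
Iteration 5: boss_id is NULL; no match; recursion stops.
lev values: 0, 1, 2, 3, 4; the maximum is 4.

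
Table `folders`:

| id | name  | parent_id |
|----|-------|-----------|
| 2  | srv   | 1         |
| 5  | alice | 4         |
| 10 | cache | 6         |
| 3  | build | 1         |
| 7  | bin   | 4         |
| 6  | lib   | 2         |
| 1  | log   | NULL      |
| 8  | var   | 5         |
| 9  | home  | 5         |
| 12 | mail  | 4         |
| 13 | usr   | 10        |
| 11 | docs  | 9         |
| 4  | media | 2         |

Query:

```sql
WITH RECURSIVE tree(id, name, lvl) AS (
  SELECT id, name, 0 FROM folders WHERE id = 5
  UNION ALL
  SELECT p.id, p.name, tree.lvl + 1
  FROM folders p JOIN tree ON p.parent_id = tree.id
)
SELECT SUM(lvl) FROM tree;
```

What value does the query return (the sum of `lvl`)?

Base: id=5 (alice) at lvl 0.
Iteration 1: rows with parent_id in {5} -> var (id 8, lvl 1), home (id 9, lvl 1).
Iteration 2: rows with parent_id in {8,9} -> docs (id 11, lvl 2).
Iteration 3: no rows with parent_id in {11}; recursion stops.
SUM(lvl) = 0 + 1 + 1 + 2 = 4.

4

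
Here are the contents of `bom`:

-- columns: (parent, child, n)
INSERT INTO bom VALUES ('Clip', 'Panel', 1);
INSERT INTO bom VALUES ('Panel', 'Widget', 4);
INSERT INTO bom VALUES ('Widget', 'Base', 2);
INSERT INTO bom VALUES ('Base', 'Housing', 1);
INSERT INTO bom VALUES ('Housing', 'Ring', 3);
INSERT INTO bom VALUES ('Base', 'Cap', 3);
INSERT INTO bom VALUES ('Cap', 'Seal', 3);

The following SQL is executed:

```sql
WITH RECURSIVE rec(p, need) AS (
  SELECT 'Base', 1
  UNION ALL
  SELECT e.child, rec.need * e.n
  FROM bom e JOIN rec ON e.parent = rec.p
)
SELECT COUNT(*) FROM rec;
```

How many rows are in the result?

Base: (Base, need=1).
Iteration 1: components of {Base} -> Cap = 1*3 = 3, Housing = 1*1 = 1.
Iteration 2: components of {Cap,Housing} -> Ring = 1*3 = 3, Seal = 3*3 = 9.
Iteration 3: no further components; recursion stops.
Total rows emitted: 5.

5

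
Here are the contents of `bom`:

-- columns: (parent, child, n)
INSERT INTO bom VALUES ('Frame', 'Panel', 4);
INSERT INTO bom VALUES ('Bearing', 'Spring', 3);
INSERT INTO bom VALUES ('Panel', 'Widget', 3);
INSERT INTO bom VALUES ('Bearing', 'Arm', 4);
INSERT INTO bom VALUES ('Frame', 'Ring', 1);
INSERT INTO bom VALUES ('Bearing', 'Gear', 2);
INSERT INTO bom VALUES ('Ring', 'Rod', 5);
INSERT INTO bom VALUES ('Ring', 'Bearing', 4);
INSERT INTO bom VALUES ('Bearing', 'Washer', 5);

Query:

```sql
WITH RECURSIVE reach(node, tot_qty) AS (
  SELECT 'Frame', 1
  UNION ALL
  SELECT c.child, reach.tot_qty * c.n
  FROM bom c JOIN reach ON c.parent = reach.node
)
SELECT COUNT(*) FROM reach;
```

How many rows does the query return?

10

Base: (Frame, tot_qty=1).
Iteration 1: components of {Frame} -> Panel = 1*4 = 4, Ring = 1*1 = 1.
Iteration 2: components of {Panel,Ring} -> Bearing = 1*4 = 4, Rod = 1*5 = 5, Widget = 4*3 = 12.
Iteration 3: components of {Bearing,Rod,Widget} -> Arm = 4*4 = 16, Gear = 4*2 = 8, Spring = 4*3 = 12, Washer = 4*5 = 20.
Iteration 4: no further components; recursion stops.
Total rows emitted: 10.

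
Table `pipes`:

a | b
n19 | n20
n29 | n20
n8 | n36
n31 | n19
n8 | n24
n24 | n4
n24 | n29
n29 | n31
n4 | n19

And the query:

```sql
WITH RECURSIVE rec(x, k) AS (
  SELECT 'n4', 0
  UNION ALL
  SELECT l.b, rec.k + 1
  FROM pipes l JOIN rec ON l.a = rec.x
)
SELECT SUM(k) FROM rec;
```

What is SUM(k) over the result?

Base: (n4, k=0).
Iteration 1: edges from {n4} -> (n19, k=1).
Iteration 2: edges from {n19} -> (n20, k=2).
Iteration 3: no outgoing edges from {n20}; recursion stops.
SUM(k) = 0 + 1 + 2 = 3.

3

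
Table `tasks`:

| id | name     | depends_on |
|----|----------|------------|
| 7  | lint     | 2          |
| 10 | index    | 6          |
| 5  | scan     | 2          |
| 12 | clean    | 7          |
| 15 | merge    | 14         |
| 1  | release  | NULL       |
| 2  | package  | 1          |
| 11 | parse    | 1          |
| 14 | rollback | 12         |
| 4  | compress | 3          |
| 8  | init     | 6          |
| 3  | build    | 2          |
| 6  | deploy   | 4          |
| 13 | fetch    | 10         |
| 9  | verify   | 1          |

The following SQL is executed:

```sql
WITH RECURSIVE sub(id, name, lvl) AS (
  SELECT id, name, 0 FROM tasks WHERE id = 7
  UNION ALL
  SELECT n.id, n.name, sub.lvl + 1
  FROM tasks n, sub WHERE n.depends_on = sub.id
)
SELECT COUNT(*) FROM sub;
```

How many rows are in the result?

4

Base: id=7 (lint) at lvl 0.
Iteration 1: rows with depends_on in {7} -> clean (id 12, lvl 1).
Iteration 2: rows with depends_on in {12} -> rollback (id 14, lvl 2).
Iteration 3: rows with depends_on in {14} -> merge (id 15, lvl 3).
Iteration 4: no rows with depends_on in {15}; recursion stops.
Total rows emitted: 4.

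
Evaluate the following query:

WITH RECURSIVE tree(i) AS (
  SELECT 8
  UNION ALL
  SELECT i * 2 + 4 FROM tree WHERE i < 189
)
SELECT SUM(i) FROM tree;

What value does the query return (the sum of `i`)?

732

Base: i=8.
Iteration 1: 8 < 189 holds -> i = 8 * 2 + 4 = 20.
Iteration 2: 20 < 189 holds -> i = 20 * 2 + 4 = 44.
Iteration 3: 44 < 189 holds -> i = 44 * 2 + 4 = 92.
Iteration 4: 92 < 189 holds -> i = 92 * 2 + 4 = 188.
Iteration 5: 188 < 189 holds -> i = 188 * 2 + 4 = 380.
Iteration 6: 380 < 189 fails; recursion stops.
SUM(i) = 8 + 20 + 44 + 92 + 188 + 380 = 732.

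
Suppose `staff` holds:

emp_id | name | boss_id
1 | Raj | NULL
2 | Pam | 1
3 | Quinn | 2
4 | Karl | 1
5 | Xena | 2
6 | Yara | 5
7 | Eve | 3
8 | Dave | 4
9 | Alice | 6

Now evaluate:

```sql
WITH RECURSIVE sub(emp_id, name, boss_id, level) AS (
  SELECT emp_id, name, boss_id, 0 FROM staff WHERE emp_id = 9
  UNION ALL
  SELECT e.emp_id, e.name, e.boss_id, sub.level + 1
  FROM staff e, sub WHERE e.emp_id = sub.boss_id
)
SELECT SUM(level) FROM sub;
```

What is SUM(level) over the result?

Base: emp_id=9 (Alice), boss_id=6, level 0.
Iteration 1: join on emp_id=6 -> Yara (id 6, boss_id=5, level 1).
Iteration 2: join on emp_id=5 -> Xena (id 5, boss_id=2, level 2).
Iteration 3: join on emp_id=2 -> Pam (id 2, boss_id=1, level 3).
Iteration 4: join on emp_id=1 -> Raj (id 1, boss_id=NULL, level 4).
Iteration 5: boss_id is NULL; no match; recursion stops.
SUM(level) = 0 + 1 + 2 + 3 + 4 = 10.

10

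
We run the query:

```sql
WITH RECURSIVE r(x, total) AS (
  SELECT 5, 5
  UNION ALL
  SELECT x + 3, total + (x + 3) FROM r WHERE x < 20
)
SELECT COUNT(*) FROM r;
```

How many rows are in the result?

Base: x=5, total=5.
Iteration 1: 5 < 20 holds -> x = 5 + 3 = 8, total = 5 + 8 = 13.
Iteration 2: 8 < 20 holds -> x = 8 + 3 = 11, total = 13 + 11 = 24.
Iteration 3: 11 < 20 holds -> x = 11 + 3 = 14, total = 24 + 14 = 38.
Iteration 4: 14 < 20 holds -> x = 14 + 3 = 17, total = 38 + 17 = 55.
Iteration 5: 17 < 20 holds -> x = 17 + 3 = 20, total = 55 + 20 = 75.
Iteration 6: 20 < 20 fails; recursion stops.
Total rows emitted: 6.

6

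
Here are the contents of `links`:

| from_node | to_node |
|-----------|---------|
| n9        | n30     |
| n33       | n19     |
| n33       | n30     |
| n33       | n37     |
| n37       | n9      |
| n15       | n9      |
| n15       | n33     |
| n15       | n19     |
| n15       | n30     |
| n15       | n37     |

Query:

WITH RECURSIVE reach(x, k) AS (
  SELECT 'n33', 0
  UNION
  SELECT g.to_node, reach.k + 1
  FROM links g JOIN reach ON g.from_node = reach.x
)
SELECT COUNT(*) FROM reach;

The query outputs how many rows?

Base: (n33, k=0).
Iteration 1: edges from {n33} -> (n19, k=1), (n30, k=1), (n37, k=1).
Iteration 2: edges from {n19,n30,n37} -> (n9, k=2).
Iteration 3: edges from {n9} -> (n30, k=3).
Iteration 4: no outgoing edges from {n30}; recursion stops.
Total rows emitted: 6.

6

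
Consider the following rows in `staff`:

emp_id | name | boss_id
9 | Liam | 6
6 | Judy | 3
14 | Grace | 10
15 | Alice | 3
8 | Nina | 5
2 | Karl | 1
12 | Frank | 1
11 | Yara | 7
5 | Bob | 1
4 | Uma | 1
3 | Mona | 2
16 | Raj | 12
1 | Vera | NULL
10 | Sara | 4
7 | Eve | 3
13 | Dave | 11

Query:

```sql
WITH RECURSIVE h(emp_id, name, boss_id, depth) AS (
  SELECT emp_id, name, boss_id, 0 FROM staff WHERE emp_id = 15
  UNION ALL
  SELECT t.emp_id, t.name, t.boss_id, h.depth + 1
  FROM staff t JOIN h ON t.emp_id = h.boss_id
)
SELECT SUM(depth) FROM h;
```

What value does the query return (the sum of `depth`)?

Base: emp_id=15 (Alice), boss_id=3, depth 0.
Iteration 1: join on emp_id=3 -> Mona (id 3, boss_id=2, depth 1).
Iteration 2: join on emp_id=2 -> Karl (id 2, boss_id=1, depth 2).
Iteration 3: join on emp_id=1 -> Vera (id 1, boss_id=NULL, depth 3).
Iteration 4: boss_id is NULL; no match; recursion stops.
SUM(depth) = 0 + 1 + 2 + 3 = 6.

6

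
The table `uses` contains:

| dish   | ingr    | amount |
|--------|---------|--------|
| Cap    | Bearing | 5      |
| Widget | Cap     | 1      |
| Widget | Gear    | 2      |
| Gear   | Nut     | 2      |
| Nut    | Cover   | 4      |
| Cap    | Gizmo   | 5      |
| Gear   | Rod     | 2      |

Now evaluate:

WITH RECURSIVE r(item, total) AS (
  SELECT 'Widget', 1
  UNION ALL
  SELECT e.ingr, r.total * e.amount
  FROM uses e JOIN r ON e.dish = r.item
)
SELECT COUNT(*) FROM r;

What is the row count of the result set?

8

Base: (Widget, total=1).
Iteration 1: components of {Widget} -> Cap = 1*1 = 1, Gear = 1*2 = 2.
Iteration 2: components of {Cap,Gear} -> Bearing = 1*5 = 5, Gizmo = 1*5 = 5, Nut = 2*2 = 4, Rod = 2*2 = 4.
Iteration 3: components of {Bearing,Gizmo,Nut,Rod} -> Cover = 4*4 = 16.
Iteration 4: no further components; recursion stops.
Total rows emitted: 8.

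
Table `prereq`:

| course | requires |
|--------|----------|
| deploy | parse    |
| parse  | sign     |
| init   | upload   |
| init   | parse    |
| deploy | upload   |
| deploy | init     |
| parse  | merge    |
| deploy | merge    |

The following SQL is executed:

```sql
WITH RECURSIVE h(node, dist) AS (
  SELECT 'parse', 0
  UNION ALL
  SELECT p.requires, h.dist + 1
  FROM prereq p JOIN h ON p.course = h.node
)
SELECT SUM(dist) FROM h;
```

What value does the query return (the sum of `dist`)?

2

Base: (parse, dist=0).
Iteration 1: edges from {parse} -> (merge, dist=1), (sign, dist=1).
Iteration 2: no outgoing edges from {merge,sign}; recursion stops.
SUM(dist) = 0 + 1 + 1 = 2.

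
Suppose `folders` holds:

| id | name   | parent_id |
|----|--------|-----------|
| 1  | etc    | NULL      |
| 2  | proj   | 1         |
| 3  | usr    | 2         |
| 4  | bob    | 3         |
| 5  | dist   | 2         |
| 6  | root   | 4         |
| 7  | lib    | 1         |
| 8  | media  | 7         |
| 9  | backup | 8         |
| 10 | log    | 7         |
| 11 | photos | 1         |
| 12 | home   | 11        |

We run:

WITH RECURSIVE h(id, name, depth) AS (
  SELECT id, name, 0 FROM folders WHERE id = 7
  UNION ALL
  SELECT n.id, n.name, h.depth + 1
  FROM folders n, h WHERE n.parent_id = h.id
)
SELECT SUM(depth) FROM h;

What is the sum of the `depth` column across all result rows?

4

Base: id=7 (lib) at depth 0.
Iteration 1: rows with parent_id in {7} -> media (id 8, depth 1), log (id 10, depth 1).
Iteration 2: rows with parent_id in {8,10} -> backup (id 9, depth 2).
Iteration 3: no rows with parent_id in {9}; recursion stops.
SUM(depth) = 0 + 1 + 1 + 2 = 4.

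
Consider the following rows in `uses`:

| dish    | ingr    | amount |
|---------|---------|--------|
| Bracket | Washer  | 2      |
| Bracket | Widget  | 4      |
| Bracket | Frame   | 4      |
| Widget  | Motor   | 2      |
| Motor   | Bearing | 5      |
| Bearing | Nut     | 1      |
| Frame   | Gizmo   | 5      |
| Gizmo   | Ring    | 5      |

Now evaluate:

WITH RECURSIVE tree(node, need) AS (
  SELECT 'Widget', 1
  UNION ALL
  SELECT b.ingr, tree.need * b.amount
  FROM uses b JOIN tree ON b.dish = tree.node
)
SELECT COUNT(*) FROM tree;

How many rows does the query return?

Base: (Widget, need=1).
Iteration 1: components of {Widget} -> Motor = 1*2 = 2.
Iteration 2: components of {Motor} -> Bearing = 2*5 = 10.
Iteration 3: components of {Bearing} -> Nut = 10*1 = 10.
Iteration 4: no further components; recursion stops.
Total rows emitted: 4.

4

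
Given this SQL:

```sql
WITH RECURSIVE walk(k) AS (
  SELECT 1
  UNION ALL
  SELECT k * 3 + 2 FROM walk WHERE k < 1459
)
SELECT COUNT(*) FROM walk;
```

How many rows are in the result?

Base: k=1.
Iteration 1: 1 < 1459 holds -> k = 1 * 3 + 2 = 5.
Iteration 2: 5 < 1459 holds -> k = 5 * 3 + 2 = 17.
Iteration 3: 17 < 1459 holds -> k = 17 * 3 + 2 = 53.
Iteration 4: 53 < 1459 holds -> k = 53 * 3 + 2 = 161.
Iteration 5: 161 < 1459 holds -> k = 161 * 3 + 2 = 485.
Iteration 6: 485 < 1459 holds -> k = 485 * 3 + 2 = 1457.
Iteration 7: 1457 < 1459 holds -> k = 1457 * 3 + 2 = 4373.
Iteration 8: 4373 < 1459 fails; recursion stops.
Total rows emitted: 8.

8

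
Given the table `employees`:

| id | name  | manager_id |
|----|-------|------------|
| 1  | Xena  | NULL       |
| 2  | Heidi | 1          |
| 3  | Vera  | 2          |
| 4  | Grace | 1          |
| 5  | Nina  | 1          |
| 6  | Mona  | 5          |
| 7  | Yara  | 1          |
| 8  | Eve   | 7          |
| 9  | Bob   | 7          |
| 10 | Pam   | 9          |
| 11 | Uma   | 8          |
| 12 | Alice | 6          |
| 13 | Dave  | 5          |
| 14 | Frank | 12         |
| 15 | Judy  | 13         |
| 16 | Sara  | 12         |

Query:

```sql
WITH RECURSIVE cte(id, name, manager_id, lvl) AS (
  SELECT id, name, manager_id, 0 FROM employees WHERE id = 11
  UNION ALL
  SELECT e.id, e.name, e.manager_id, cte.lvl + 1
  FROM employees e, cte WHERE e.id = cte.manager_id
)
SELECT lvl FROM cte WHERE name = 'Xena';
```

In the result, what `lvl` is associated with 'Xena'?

Base: id=11 (Uma), manager_id=8, lvl 0.
Iteration 1: join on id=8 -> Eve (id 8, manager_id=7, lvl 1).
Iteration 2: join on id=7 -> Yara (id 7, manager_id=1, lvl 2).
Iteration 3: join on id=1 -> Xena (id 1, manager_id=NULL, lvl 3).
Iteration 4: manager_id is NULL; no match; recursion stops.

3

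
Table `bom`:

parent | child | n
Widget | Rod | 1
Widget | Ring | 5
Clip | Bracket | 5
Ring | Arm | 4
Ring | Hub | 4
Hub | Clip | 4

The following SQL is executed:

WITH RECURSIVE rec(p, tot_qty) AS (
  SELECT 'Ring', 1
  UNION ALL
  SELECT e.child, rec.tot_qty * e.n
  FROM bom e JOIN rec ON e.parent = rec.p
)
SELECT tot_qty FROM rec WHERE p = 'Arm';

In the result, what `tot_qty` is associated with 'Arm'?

4

Base: (Ring, tot_qty=1).
Iteration 1: components of {Ring} -> Arm = 1*4 = 4, Hub = 1*4 = 4.
Iteration 2: components of {Arm,Hub} -> Clip = 4*4 = 16.
Iteration 3: components of {Clip} -> Bracket = 16*5 = 80.
Iteration 4: no further components; recursion stops.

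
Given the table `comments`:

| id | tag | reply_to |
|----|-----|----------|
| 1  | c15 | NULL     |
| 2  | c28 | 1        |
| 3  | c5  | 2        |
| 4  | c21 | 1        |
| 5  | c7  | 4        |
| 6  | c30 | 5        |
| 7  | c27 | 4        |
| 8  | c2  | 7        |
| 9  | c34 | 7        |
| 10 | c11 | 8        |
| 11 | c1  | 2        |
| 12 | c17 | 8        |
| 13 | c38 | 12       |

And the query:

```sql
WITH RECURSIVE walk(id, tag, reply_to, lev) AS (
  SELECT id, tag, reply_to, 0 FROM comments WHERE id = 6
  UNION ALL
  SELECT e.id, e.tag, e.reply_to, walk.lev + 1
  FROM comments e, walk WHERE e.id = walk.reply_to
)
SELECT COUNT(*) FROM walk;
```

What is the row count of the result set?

4

Base: id=6 (c30), reply_to=5, lev 0.
Iteration 1: join on id=5 -> c7 (id 5, reply_to=4, lev 1).
Iteration 2: join on id=4 -> c21 (id 4, reply_to=1, lev 2).
Iteration 3: join on id=1 -> c15 (id 1, reply_to=NULL, lev 3).
Iteration 4: reply_to is NULL; no match; recursion stops.
Total rows emitted: 4.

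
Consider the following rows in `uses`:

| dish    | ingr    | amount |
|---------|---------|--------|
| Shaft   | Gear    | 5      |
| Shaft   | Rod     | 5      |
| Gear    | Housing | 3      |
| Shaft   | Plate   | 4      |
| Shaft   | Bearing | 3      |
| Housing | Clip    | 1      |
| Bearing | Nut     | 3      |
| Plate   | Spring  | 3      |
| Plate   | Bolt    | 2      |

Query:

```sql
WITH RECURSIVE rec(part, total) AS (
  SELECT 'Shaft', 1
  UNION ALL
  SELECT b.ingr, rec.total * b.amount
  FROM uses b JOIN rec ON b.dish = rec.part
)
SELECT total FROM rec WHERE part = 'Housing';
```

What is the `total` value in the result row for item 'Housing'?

Base: (Shaft, total=1).
Iteration 1: components of {Shaft} -> Bearing = 1*3 = 3, Gear = 1*5 = 5, Plate = 1*4 = 4, Rod = 1*5 = 5.
Iteration 2: components of {Bearing,Gear,Plate,Rod} -> Bolt = 4*2 = 8, Housing = 5*3 = 15, Nut = 3*3 = 9, Spring = 4*3 = 12.
Iteration 3: components of {Bolt,Housing,Nut,Spring} -> Clip = 15*1 = 15.
Iteration 4: no further components; recursion stops.

15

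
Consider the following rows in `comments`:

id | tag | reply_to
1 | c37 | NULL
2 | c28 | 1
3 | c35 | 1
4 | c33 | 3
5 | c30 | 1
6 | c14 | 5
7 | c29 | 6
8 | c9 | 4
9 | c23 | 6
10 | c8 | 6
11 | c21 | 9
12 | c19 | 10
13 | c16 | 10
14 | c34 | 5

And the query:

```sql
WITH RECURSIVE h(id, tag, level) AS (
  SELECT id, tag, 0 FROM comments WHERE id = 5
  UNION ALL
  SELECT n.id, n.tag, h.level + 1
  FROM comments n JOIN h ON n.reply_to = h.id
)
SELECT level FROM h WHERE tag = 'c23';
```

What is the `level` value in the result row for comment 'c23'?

Base: id=5 (c30) at level 0.
Iteration 1: rows with reply_to in {5} -> c14 (id 6, level 1), c34 (id 14, level 1).
Iteration 2: rows with reply_to in {6,14} -> c29 (id 7, level 2), c23 (id 9, level 2), c8 (id 10, level 2).
Iteration 3: rows with reply_to in {7,9,10} -> c21 (id 11, level 3), c19 (id 12, level 3), c16 (id 13, level 3).
Iteration 4: no rows with reply_to in {11,12,13}; recursion stops.

2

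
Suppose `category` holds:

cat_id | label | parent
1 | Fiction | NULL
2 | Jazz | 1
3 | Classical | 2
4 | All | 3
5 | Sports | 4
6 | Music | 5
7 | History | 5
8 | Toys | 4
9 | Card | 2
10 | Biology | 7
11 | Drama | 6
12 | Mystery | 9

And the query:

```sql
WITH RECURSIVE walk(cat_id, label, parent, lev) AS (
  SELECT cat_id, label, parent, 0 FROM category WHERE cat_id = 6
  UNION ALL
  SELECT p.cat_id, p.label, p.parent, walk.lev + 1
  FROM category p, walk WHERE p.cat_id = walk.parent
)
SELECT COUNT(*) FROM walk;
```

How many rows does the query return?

Base: cat_id=6 (Music), parent=5, lev 0.
Iteration 1: join on cat_id=5 -> Sports (id 5, parent=4, lev 1).
Iteration 2: join on cat_id=4 -> All (id 4, parent=3, lev 2).
Iteration 3: join on cat_id=3 -> Classical (id 3, parent=2, lev 3).
Iteration 4: join on cat_id=2 -> Jazz (id 2, parent=1, lev 4).
Iteration 5: join on cat_id=1 -> Fiction (id 1, parent=NULL, lev 5).
Iteration 6: parent is NULL; no match; recursion stops.
Total rows emitted: 6.

6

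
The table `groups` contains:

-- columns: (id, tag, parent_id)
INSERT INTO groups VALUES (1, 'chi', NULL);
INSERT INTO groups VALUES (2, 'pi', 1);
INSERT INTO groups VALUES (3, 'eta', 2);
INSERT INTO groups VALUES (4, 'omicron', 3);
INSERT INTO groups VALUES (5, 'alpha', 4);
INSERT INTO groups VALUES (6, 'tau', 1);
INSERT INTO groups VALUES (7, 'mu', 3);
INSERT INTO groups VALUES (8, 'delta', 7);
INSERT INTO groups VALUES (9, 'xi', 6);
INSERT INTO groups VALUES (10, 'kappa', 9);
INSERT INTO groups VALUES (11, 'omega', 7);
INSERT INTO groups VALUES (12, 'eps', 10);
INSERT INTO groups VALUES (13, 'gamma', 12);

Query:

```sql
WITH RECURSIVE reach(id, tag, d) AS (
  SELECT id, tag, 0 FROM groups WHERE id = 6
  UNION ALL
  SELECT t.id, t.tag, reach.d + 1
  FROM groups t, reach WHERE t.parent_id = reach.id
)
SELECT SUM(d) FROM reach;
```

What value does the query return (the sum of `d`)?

Base: id=6 (tau) at d 0.
Iteration 1: rows with parent_id in {6} -> xi (id 9, d 1).
Iteration 2: rows with parent_id in {9} -> kappa (id 10, d 2).
Iteration 3: rows with parent_id in {10} -> eps (id 12, d 3).
Iteration 4: rows with parent_id in {12} -> gamma (id 13, d 4).
Iteration 5: no rows with parent_id in {13}; recursion stops.
SUM(d) = 0 + 1 + 2 + 3 + 4 = 10.

10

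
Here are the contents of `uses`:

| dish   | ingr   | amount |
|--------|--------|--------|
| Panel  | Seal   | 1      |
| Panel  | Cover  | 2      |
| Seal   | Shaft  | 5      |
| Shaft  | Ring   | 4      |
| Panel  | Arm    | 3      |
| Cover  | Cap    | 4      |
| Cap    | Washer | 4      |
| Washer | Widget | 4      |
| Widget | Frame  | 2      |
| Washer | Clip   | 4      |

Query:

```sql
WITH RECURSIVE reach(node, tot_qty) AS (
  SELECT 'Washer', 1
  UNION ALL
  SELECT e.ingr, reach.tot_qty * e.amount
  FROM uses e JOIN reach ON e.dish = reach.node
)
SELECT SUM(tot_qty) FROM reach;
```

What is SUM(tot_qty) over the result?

17

Base: (Washer, tot_qty=1).
Iteration 1: components of {Washer} -> Clip = 1*4 = 4, Widget = 1*4 = 4.
Iteration 2: components of {Clip,Widget} -> Frame = 4*2 = 8.
Iteration 3: no further components; recursion stops.
SUM(tot_qty) = 1 + 4 + 4 + 8 = 17.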